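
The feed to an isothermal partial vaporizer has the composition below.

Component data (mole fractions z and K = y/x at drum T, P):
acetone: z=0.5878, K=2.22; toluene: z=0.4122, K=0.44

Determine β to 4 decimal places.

β = 0.7118

Rachford–Rice: g(β) = Σ zᵢ(Kᵢ−1)/(1+β(Kᵢ−1)) = 0.
g(0) = ΣzᵢKᵢ − 1 = 0.4863 and g(1) = 1 − Σzᵢ/Kᵢ = -0.2016, so a root lies in (0, 1).
Newton–Raphson from β = 0.4:
  β = 0.4000: g = 0.18447, g' = -0.6098 → β = 0.7025
  β = 0.7025: g = 0.00562, g' = -0.6050 → β = 0.7118
Converged at β = 0.7118.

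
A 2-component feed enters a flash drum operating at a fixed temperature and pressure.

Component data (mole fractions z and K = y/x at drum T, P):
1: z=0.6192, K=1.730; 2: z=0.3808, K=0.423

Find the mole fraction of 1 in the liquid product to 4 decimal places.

Let ψ = V/F and solve Σ zᵢ(Kᵢ−1)/(1+ψ(Kᵢ−1)) = 0.
Feasibility: ΣzᵢKᵢ = 1.2323, Σzᵢ/Kᵢ = 1.2582 — both > 1, two phases present.
Newton–Raphson from ψ = 0.5:
  ψ = 0.5000: g = 0.02233, g' = -0.4275 → ψ = 0.5522
  ψ = 0.5522: g = -0.00033, g' = -0.4407 → ψ = 0.5515
Converged at ψ = 0.5515.
Compositions from xᵢ = zᵢ/(1+ψ(Kᵢ−1)), yᵢ = Kᵢxᵢ:
  1: x = 0.4415, y = 0.7637
  2: x = 0.5585, y = 0.2363

x_1 = 0.4415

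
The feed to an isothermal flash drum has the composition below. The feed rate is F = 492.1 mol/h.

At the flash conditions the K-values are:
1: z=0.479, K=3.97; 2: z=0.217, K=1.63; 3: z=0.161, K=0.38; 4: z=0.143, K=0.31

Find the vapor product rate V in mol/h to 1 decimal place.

Rachford–Rice: g(ψ) = Σ zᵢ(Kᵢ−1)/(1+ψ(Kᵢ−1)) = 0.
Feasibility: ΣzᵢKᵢ = 2.361, Σzᵢ/Kᵢ = 1.139 — both > 1, two phases present.
Iterate (Newton) starting at ψ = 0.5:
  ψ = 0.500: g = 0.3811, g' = -1.023 → ψ = 0.873
  ψ = 0.873: g = 0.0188, g' = -1.087 → ψ = 0.890
Converged at ψ = 0.890.
Then V = ψ·F = 0.8897·492.1 = 437.8 mol/h and L = F − V = 54.3 mol/h.

V = 437.8 mol/h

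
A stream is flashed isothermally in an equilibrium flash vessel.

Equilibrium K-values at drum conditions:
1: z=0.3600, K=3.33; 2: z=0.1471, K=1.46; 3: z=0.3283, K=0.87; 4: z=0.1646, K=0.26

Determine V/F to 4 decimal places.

V/F = 0.7952

Newton–Raphson from V/F = 0.5:
  V/F = 0.5000: g = 0.20346, g' = -0.6710 → V/F = 0.8032
  V/F = 0.8032: g = -0.00644, g' = -0.8084 → V/F = 0.7953
  V/F = 0.7953: g = -0.00005, g' = -0.7960 → V/F = 0.7952
Converged at V/F = 0.7952.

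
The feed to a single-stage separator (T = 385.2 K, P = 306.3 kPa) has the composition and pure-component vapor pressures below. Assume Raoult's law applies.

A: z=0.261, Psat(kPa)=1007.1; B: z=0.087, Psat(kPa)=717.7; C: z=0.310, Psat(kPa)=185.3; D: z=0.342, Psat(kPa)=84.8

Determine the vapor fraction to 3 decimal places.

Raoult's law: Kᵢ = Pᵢˢᵃᵗ/P = Pᵢˢᵃᵗ/306.3.
  K_A = 1007.1/306.3 = 3.28795, K_B = 717.7/306.3 = 2.34313, K_C = 185.3/306.3 = 0.60496, K_D = 84.8/306.3 = 0.27685
Iterate (Newton) starting at ψ = 0.6:
  ψ = 0.600: g = -0.2810, g' = -0.932 → ψ = 0.298
  ψ = 0.298: g = -0.0160, g' = -0.915 → ψ = 0.281
Converged at ψ = 0.281.

ψ = 0.281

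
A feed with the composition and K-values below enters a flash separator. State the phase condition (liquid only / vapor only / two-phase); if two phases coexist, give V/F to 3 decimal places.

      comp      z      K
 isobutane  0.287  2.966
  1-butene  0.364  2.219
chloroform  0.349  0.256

two-phase, V/F = 0.643

ΣzᵢKᵢ = 1.748; Σzᵢ/Kᵢ = 1.624.
Both exceed 1, so a two-phase solution exists.
Iterate (Newton) starting at ψ = 0.61:
  ψ = 0.610: g = 0.0356, g' = -1.055 → ψ = 0.644
  ψ = 0.644: g = -0.0007, g' = -1.098 → ψ = 0.643
Converged at ψ = 0.643.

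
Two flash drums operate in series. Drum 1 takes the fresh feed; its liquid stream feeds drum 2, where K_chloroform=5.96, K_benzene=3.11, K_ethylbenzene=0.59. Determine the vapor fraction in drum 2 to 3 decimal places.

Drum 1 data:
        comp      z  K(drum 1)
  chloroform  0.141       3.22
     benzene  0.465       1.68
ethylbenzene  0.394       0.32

Drum 1:
Material balance + equilibrium reduce to Σ zᵢ(Kᵢ−1)/(1+ψ₁(Kᵢ−1)) = 0.
Feasibility: ΣzᵢKᵢ = 1.361, Σzᵢ/Kᵢ = 1.552 — both > 1, two phases present.
Iterate (Newton) starting at ψ₁ = 0.35:
  ψ₁ = 0.350: g = 0.0800, g' = -0.674 → ψ₁ = 0.469
Converged at ψ₁ = 0.469.
Drum-1 compositions:
  chloroform: x = 0.069, y = 0.223
  benzene: x = 0.353, y = 0.592
  ethylbenzene: x = 0.578, y = 0.185
Drum-2 feed = drum-1 liquid: z₂ = (0.0691, 0.3526, 0.5783).
Drum 2:
Newton iteration, ψ₂⁰ = 0.37:
  ψ₂ = 0.370: g = 0.2593, g' = -0.842 → ψ₂ = 0.678
  ψ₂ = 0.678: g = 0.0563, g' = -0.542 → ψ₂ = 0.782
  ψ₂ = 0.782: g = 0.0021, g' = -0.506 → ψ₂ = 0.786
Converged at ψ₂ = 0.786.
  chloroform: x = 0.014, y = 0.084
  benzene: x = 0.133, y = 0.413
  ethylbenzene: x = 0.853, y = 0.503

V/F (drum 2) = 0.786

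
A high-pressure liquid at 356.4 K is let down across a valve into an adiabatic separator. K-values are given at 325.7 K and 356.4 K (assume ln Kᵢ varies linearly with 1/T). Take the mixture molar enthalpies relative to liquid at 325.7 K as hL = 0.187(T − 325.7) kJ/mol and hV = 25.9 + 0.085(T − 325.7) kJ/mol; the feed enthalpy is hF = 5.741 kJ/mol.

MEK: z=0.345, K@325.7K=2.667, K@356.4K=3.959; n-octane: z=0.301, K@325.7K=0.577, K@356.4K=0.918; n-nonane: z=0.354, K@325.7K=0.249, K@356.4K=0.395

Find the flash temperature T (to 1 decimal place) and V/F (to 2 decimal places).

T = 327.9 K, V/F = 0.21

Adiabatic flash: solve Rachford–Rice at each trial T, then check hF = ψ·hV(T) + (1−ψ)·hL(T).
  T = 325.7 K: K = (2.667, 0.577, 0.249), RR gives ψ = 0.177, H_out = 4.580 kJ/mol
  T = 356.4 K: K = (3.959, 0.918, 0.395), RR gives ψ = 0.608, H_out = 19.582 kJ/mol
  T = 341.0 K: K = (3.276, 0.735, 0.317), RR gives ψ = 0.387, H_out = 12.272 kJ/mol
  T = 333.4 K: K = (2.965, 0.654, 0.282), RR gives ψ = 0.284, H_out = 8.573 kJ/mol
  T = 329.5 K: K = (2.812, 0.614, 0.265), RR gives ψ = 0.231, H_out = 6.593 kJ/mol
  T = 327.6 K: K = (2.739, 0.595, 0.257), RR gives ψ = 0.204, H_out = 5.599 kJ/mol
Linear interpolation between T = 327.6 (H_out = 5.599) and T = 329.5 (H_out = 6.593) on hF = 5.741 gives T ≈ 327.9 K, at which ψ = 0.21.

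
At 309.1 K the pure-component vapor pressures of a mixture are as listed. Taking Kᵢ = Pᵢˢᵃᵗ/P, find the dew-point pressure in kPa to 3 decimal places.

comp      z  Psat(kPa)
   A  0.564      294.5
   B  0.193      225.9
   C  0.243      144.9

Pdew = 224.897 kPa

At the dew point ψ → 1, so Σzᵢ/Kᵢ = 1 with Kᵢ = Pᵢˢᵃᵗ/P ⇒ 1/P = Σzᵢ/Pᵢˢᵃᵗ.
1/P = 0.564/294.5 + 0.193/225.9 + 0.243/144.9 = 0.004446 ⇒ P = 224.897 kPa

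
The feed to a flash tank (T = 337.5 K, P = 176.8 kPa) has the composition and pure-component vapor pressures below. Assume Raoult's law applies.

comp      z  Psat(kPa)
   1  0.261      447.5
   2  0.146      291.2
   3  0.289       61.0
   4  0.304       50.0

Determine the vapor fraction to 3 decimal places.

Raoult's law: Kᵢ = Pᵢˢᵃᵗ/P = Pᵢˢᵃᵗ/176.8.
  K_1 = 447.5/176.8 = 2.53111, K_2 = 291.2/176.8 = 1.64706, K_3 = 61.0/176.8 = 0.34502, K_4 = 50.0/176.8 = 0.28281
Material balance + equilibrium reduce to Σ zᵢ(Kᵢ−1)/(1+ψ(Kᵢ−1)) = 0.
g(0) = ΣzᵢKᵢ − 1 = 0.087 and g(1) = 1 − Σzᵢ/Kᵢ = -1.104, so a root lies in (0, 1).
Newton–Raphson from ψ = 0.35:
  ψ = 0.350: g = -0.1995, g' = -0.787 → ψ = 0.097
Converged at ψ = 0.097.

ψ = 0.097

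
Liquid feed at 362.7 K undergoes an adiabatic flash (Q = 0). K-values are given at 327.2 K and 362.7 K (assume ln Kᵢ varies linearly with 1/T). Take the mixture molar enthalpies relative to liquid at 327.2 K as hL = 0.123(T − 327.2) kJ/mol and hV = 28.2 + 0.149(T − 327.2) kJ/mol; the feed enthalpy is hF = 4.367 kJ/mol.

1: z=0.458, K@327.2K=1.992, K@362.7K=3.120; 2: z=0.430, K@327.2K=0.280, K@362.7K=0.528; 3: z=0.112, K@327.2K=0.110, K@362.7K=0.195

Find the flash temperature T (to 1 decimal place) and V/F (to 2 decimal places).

Adiabatic flash: solve Rachford–Rice at each trial T, then check hF = ψ·hV(T) + (1−ψ)·hL(T).
  T = 327.2 K: K = (1.992, 0.280, 0.110), RR gives ψ = 0.060, H_out = 1.689 kJ/mol
  T = 362.7 K: K = (3.120, 0.528, 0.195), RR gives ψ = 0.565, H_out = 20.809 kJ/mol
  T = 344.9 K: K = (2.520, 0.390, 0.149), RR gives ψ = 0.333, H_out = 11.732 kJ/mol
  T = 336.0 K: K = (2.246, 0.332, 0.128), RR gives ψ = 0.208, H_out = 7.005 kJ/mol
  T = 331.6 K: K = (2.117, 0.305, 0.119), RR gives ψ = 0.139, H_out = 4.463 kJ/mol
  T = 329.4 K: K = (2.054, 0.292, 0.114), RR gives ψ = 0.101, H_out = 3.111 kJ/mol
Linear interpolation between T = 329.4 (H_out = 3.111) and T = 331.6 (H_out = 4.463) on hF = 4.367 gives T ≈ 331.4 K, at which ψ = 0.14.

T = 331.4 K, V/F = 0.14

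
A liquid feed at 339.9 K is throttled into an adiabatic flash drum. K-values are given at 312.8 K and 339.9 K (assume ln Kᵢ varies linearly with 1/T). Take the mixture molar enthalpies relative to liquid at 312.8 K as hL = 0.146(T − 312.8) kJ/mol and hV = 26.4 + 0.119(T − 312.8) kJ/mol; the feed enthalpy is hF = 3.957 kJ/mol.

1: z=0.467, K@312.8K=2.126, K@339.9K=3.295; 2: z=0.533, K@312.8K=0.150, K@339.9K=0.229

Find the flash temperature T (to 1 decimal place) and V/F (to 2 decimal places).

Adiabatic flash: solve Rachford–Rice at each trial T, then check hF = ψ·hV(T) + (1−ψ)·hL(T).
  T = 312.8 K: K = (2.126, 0.150), RR gives ψ = 0.076, H_out = 2.008 kJ/mol
  T = 339.9 K: K = (3.295, 0.229), RR gives ψ = 0.373, H_out = 13.543 kJ/mol
  T = 326.4 K: K = (2.673, 0.187), RR gives ψ = 0.256, H_out = 8.648 kJ/mol
  T = 319.6 K: K = (2.390, 0.168), RR gives ψ = 0.178, H_out = 5.652 kJ/mol
  T = 316.2 K: K = (2.255, 0.159), RR gives ψ = 0.131, H_out = 3.932 kJ/mol
  T = 317.9 K: K = (2.322, 0.163), RR gives ψ = 0.155, H_out = 4.815 kJ/mol
Linear interpolation between T = 316.2 (H_out = 3.932) and T = 317.9 (H_out = 4.815) on hF = 3.957 gives T ≈ 316.2 K, at which ψ = 0.13.

T = 316.2 K, V/F = 0.13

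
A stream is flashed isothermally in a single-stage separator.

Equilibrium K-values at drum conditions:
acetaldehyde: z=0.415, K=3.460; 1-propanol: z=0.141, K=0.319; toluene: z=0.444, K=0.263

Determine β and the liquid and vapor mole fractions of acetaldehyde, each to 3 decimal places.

Material balance + equilibrium reduce to Σ zᵢ(Kᵢ−1)/(1+β(Kᵢ−1)) = 0.
Feasibility: ΣzᵢKᵢ = 1.598, Σzᵢ/Kᵢ = 2.250 — both > 1, two phases present.
Newton–Raphson from β = 0.5:
  β = 0.500: g = -0.2060, g' = -1.260 → β = 0.337
  β = 0.337: g = -0.0012, g' = -1.288 → β = 0.336
Converged at β = 0.336.
Compositions from xᵢ = zᵢ/(1+β(Kᵢ−1)), yᵢ = Kᵢxᵢ:
  acetaldehyde: x = 0.227, y = 0.787
  1-propanol: x = 0.183, y = 0.058
  toluene: x = 0.590, y = 0.155

β = 0.336, x_acetaldehyde = 0.227, y_acetaldehyde = 0.787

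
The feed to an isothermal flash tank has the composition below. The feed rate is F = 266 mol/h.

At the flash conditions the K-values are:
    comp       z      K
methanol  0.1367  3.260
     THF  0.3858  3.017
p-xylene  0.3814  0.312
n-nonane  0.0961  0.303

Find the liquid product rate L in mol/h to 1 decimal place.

Newton iteration, ψ⁰ = 0.5:
  ψ = 0.5000: g = 0.02966, g' = -1.0725 → ψ = 0.5277
  ψ = 0.5277: g = -0.00003, g' = -1.0753 → ψ = 0.5276
Converged at ψ = 0.5276.
Then V = ψ·F = 0.5276·266 = 140.3 mol/h and L = F − V = 125.7 mol/h.

L = 125.7 mol/h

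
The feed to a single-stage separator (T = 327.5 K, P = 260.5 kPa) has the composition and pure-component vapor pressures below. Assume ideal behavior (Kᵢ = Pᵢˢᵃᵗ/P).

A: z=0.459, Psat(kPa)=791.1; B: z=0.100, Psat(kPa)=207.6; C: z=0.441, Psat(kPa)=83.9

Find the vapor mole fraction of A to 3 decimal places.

y_A = 0.699

Raoult's law: Kᵢ = Pᵢˢᵃᵗ/P = Pᵢˢᵃᵗ/260.5.
  K_A = 791.1/260.5 = 3.03685, K_B = 207.6/260.5 = 0.79693, K_C = 83.9/260.5 = 0.32207
Let β = V/F and solve Σ zᵢ(Kᵢ−1)/(1+β(Kᵢ−1)) = 0.
Check two-phase: ΣzᵢKᵢ = 1.616 > 1 and Σzᵢ/Kᵢ = 1.646 > 1, so g(0) = 0.616 > 0 and g(1) = -0.646 < 0.
Newton iteration, β⁰ = 0.5:
  β = 0.500: g = -0.0117, g' = -0.936 → β = 0.488
Converged at β = 0.488.
Compositions from xᵢ = zᵢ/(1+β(Kᵢ−1)), yᵢ = Kᵢxᵢ:
  A: x = 0.230, y = 0.699
  B: x = 0.111, y = 0.088
  C: x = 0.659, y = 0.212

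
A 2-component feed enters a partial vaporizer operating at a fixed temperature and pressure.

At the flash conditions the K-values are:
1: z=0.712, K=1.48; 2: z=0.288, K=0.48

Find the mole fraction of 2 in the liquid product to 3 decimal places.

Binary case is linear: z₁(K₁−1)(1+ψ(K₂−1)) + z₂(K₂−1)(1+ψ(K₁−1)) = 0
⇒ ψ = [z₁(K₁−1)+z₂(K₂−1)] / [−(K₁−1)(K₂−1)] = 0.1920/0.2496 = 0.769
Compositions from xᵢ = zᵢ/(1+ψ(Kᵢ−1)), yᵢ = Kᵢxᵢ:
  1: x = 0.520, y = 0.770
  2: x = 0.480, y = 0.230

x_2 = 0.480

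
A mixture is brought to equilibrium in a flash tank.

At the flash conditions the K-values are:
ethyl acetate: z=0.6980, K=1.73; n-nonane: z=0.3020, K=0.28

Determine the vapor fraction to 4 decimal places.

Material balance + equilibrium reduce to Σ zᵢ(Kᵢ−1)/(1+ψ(Kᵢ−1)) = 0.
Feasibility: ΣzᵢKᵢ = 1.2921, Σzᵢ/Kᵢ = 1.4820 — both > 1, two phases present.
Binary case is linear: z₁(K₁−1)(1+ψ(K₂−1)) + z₂(K₂−1)(1+ψ(K₁−1)) = 0
⇒ ψ = [z₁(K₁−1)+z₂(K₂−1)] / [−(K₁−1)(K₂−1)] = 0.29210/0.52560 = 0.5557

ψ = 0.5557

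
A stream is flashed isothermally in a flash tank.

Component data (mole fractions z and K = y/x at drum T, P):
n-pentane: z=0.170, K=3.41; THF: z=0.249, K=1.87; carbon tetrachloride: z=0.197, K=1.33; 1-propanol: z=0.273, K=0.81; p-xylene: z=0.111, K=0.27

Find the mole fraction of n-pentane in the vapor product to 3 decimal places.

Newton–Raphson from V/F = 0.5:
  V/F = 0.500: g = 0.2076, g' = -0.469 → V/F = 0.943
  V/F = 0.943: g = -0.0292, g' = -0.784 → V/F = 0.905
  V/F = 0.905: g = -0.0017, g' = -0.698 → V/F = 0.903
Converged at V/F = 0.903.
Compositions from xᵢ = zᵢ/(1+V/F(Kᵢ−1)), yᵢ = Kᵢxᵢ:
  n-pentane: x = 0.054, y = 0.183
  THF: x = 0.139, y = 0.261
  carbon tetrachloride: x = 0.152, y = 0.202
  1-propanol: x = 0.330, y = 0.267
  p-xylene: x = 0.326, y = 0.088

y_n-pentane = 0.183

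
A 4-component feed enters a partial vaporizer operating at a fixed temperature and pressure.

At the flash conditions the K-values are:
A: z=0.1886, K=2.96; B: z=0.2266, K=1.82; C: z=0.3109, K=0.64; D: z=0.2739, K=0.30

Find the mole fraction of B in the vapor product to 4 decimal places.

Let β = V/F and solve Σ zᵢ(Kᵢ−1)/(1+β(Kᵢ−1)) = 0.
Check two-phase: ΣzᵢKᵢ = 1.2518 > 1 and Σzᵢ/Kᵢ = 1.5870 > 1, so g(0) = 0.2518 > 0 and g(1) = -0.5870 < 0.
Newton–Raphson from β = 0.33:
  β = 0.3300: g = -0.00563, g' = -0.6404 → β = 0.3212
Converged at β = 0.3212.
Compositions from xᵢ = zᵢ/(1+β(Kᵢ−1)), yᵢ = Kᵢxᵢ:
  A: x = 0.1157, y = 0.3426
  B: x = 0.1794, y = 0.3264
  C: x = 0.3516, y = 0.2250
  D: x = 0.3534, y = 0.1060

y_B = 0.3264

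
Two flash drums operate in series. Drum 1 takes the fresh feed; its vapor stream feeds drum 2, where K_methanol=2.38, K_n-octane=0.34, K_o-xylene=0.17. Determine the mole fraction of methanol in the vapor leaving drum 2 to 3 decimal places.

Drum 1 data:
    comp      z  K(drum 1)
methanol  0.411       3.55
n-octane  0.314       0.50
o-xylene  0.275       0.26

Drum 1:
Let ψ₁ = V/F and solve Σ zᵢ(Kᵢ−1)/(1+ψ₁(Kᵢ−1)) = 0.
Feasibility: ΣzᵢKᵢ = 1.688, Σzᵢ/Kᵢ = 1.801 — both > 1, two phases present.
Newton–Raphson from ψ₁ = 0.42:
  ψ₁ = 0.420: g = 0.0121, g' = -1.066 → ψ₁ = 0.431
Converged at ψ₁ = 0.431.
Drum-1 compositions:
  methanol: x = 0.196, y = 0.695
  n-octane: x = 0.400, y = 0.200
  o-xylene: x = 0.404, y = 0.105
Drum-2 feed = drum-1 vapor: z₂ = (0.6948, 0.2002, 0.1050).
Drum 2:
Newton iteration, ψ₂⁰ = 0.5:
  ψ₂ = 0.500: g = 0.2212, g' = -0.869 → ψ₂ = 0.755
  ψ₂ = 0.755: g = -0.0267, g' = -1.181 → ψ₂ = 0.732
  ψ₂ = 0.732: g = -0.0007, g' = -1.123 → ψ₂ = 0.731
Converged at ψ₂ = 0.731.
  methanol: x = 0.346, y = 0.823
  n-octane: x = 0.387, y = 0.132
  o-xylene: x = 0.267, y = 0.045

y_methanol (drum 2) = 0.823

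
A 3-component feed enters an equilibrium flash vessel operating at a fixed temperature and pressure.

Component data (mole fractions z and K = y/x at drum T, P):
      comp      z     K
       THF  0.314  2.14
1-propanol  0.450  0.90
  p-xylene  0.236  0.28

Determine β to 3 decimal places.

β = 0.308

Material balance + equilibrium reduce to Σ zᵢ(Kᵢ−1)/(1+β(Kᵢ−1)) = 0.
Feasibility: ΣzᵢKᵢ = 1.143, Σzᵢ/Kᵢ = 1.490 — both > 1, two phases present.
Newton iteration, β⁰ = 0.6:
  β = 0.600: g = -0.1345, g' = -0.528 → β = 0.345
  β = 0.345: g = -0.0160, g' = -0.432 → β = 0.308
Converged at β = 0.308.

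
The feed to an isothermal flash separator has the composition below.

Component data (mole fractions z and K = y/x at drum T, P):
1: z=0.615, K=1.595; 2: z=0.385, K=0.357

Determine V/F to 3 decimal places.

V/F = 0.309

Material balance + equilibrium reduce to Σ zᵢ(Kᵢ−1)/(1+V/F(Kᵢ−1)) = 0.
g(0) = ΣzᵢKᵢ − 1 = 0.118 and g(1) = 1 − Σzᵢ/Kᵢ = -0.464, so a root lies in (0, 1).
Binary case is linear: z₁(K₁−1)(1+V/F(K₂−1)) + z₂(K₂−1)(1+V/F(K₁−1)) = 0
⇒ V/F = [z₁(K₁−1)+z₂(K₂−1)] / [−(K₁−1)(K₂−1)] = 0.1184/0.3826 = 0.309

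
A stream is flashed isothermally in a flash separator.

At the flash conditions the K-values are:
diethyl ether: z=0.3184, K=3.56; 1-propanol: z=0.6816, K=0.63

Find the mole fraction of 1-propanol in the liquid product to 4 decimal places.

Binary case is linear: z₁(K₁−1)(1+ψ(K₂−1)) + z₂(K₂−1)(1+ψ(K₁−1)) = 0
⇒ ψ = [z₁(K₁−1)+z₂(K₂−1)] / [−(K₁−1)(K₂−1)] = 0.56291/0.94720 = 0.5943
Compositions from xᵢ = zᵢ/(1+ψ(Kᵢ−1)), yᵢ = Kᵢxᵢ:
  diethyl ether: x = 0.1263, y = 0.4496
  1-propanol: x = 0.8737, y = 0.5504

x_1-propanol = 0.8737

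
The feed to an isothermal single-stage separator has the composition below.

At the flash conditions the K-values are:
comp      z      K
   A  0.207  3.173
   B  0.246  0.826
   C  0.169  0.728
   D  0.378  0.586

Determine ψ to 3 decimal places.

ψ = 0.297

Material balance + equilibrium reduce to Σ zᵢ(Kᵢ−1)/(1+ψ(Kᵢ−1)) = 0.
Feasibility: ΣzᵢKᵢ = 1.205, Σzᵢ/Kᵢ = 1.240 — both > 1, two phases present.
Newton–Raphson from ψ = 0.5:
  ψ = 0.500: g = -0.0818, g' = -0.353 → ψ = 0.268
  ψ = 0.268: g = 0.0136, g' = -0.495 → ψ = 0.296
  ψ = 0.296: g = 0.0004, g' = -0.469 → ψ = 0.297
Converged at ψ = 0.297.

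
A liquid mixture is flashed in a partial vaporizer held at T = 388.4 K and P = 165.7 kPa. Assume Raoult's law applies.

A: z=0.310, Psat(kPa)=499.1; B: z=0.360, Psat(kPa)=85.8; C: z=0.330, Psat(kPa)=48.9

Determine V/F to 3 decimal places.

V/F = 0.181

Raoult's law: Kᵢ = Pᵢˢᵃᵗ/P = Pᵢˢᵃᵗ/165.7.
  K_A = 499.1/165.7 = 3.01207, K_B = 85.8/165.7 = 0.51780, K_C = 48.9/165.7 = 0.29511
Rachford–Rice: g(V/F) = Σ zᵢ(Kᵢ−1)/(1+V/F(Kᵢ−1)) = 0.
g(0) = ΣzᵢKᵢ − 1 = 0.218 and g(1) = 1 − Σzᵢ/Kᵢ = -0.916, so a root lies in (0, 1).
Iterate (Newton) starting at V/F = 0.5:
  V/F = 0.500: g = -0.2770, g' = -0.848 → V/F = 0.173
  V/F = 0.173: g = 0.0080, g' = -1.002 → V/F = 0.181
Converged at V/F = 0.181.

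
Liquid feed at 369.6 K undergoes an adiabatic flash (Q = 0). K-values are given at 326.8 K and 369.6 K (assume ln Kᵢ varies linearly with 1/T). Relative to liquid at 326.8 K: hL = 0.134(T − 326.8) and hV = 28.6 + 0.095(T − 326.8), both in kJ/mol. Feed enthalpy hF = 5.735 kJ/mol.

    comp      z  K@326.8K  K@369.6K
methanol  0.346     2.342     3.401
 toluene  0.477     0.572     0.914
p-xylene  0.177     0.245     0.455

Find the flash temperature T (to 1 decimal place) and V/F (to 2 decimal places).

Adiabatic flash: solve Rachford–Rice at each trial T, then check hF = ψ·hV(T) + (1−ψ)·hL(T).
  T = 326.8 K: K = (2.342, 0.572, 0.245), RR gives ψ = 0.177, H_out = 5.065 kJ/mol
  T = 369.6 K: K = (3.401, 0.914, 0.455), RR gives ψ = 0.970, H_out = 31.867 kJ/mol
  T = 348.2 K: K = (2.855, 0.734, 0.340), RR gives ψ = 0.523, H_out = 17.378 kJ/mol
  T = 337.5 K: K = (2.594, 0.650, 0.290), RR gives ψ = 0.345, H_out = 11.146 kJ/mol
  T = 332.1 K: K = (2.466, 0.610, 0.267), RR gives ψ = 0.260, H_out = 8.088 kJ/mol
  T = 329.5 K: K = (2.405, 0.591, 0.256), RR gives ψ = 0.219, H_out = 6.612 kJ/mol
  T = 328.1 K: K = (2.372, 0.581, 0.250), RR gives ψ = 0.197, H_out = 5.812 kJ/mol
Linear interpolation between T = 326.8 (H_out = 5.065) and T = 328.1 (H_out = 5.812) on hF = 5.735 gives T ≈ 328.0 K, at which ψ = 0.20.

T = 328.0 K, V/F = 0.20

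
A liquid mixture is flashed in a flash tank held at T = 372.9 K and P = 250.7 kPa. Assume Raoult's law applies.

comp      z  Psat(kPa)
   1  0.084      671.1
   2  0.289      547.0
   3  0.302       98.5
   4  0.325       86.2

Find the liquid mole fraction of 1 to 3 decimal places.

x_1 = 0.072

Raoult's law: Kᵢ = Pᵢˢᵃᵗ/P = Pᵢˢᵃᵗ/250.7.
  K_1 = 671.1/250.7 = 2.67690, K_2 = 547.0/250.7 = 2.18189, K_3 = 98.5/250.7 = 0.39290, K_4 = 86.2/250.7 = 0.34384
Newton iteration, ψ⁰ = 0.5:
  ψ = 0.500: g = -0.2893, g' = -0.769 → ψ = 0.124
  ψ = 0.124: g = -0.0156, g' = -0.765 → ψ = 0.103
Converged at ψ = 0.103.
Compositions from xᵢ = zᵢ/(1+ψ(Kᵢ−1)), yᵢ = Kᵢxᵢ:
  1: x = 0.072, y = 0.192
  2: x = 0.258, y = 0.562
  3: x = 0.322, y = 0.127
  4: x = 0.349, y = 0.120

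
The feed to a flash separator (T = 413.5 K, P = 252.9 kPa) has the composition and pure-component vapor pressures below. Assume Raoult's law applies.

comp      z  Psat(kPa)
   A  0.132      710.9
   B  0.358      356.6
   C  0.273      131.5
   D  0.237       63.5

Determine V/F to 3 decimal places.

Raoult's law: Kᵢ = Pᵢˢᵃᵗ/P = Pᵢˢᵃᵗ/252.9.
  K_A = 710.9/252.9 = 2.81099, K_B = 356.6/252.9 = 1.41004, K_C = 131.5/252.9 = 0.51997, K_D = 63.5/252.9 = 0.25109
Material balance + equilibrium reduce to Σ zᵢ(Kᵢ−1)/(1+V/F(Kᵢ−1)) = 0.
Check two-phase: ΣzᵢKᵢ = 1.077 > 1 and Σzᵢ/Kᵢ = 1.770 > 1, so g(0) = 0.077 > 0 and g(1) = -0.770 < 0.
Newton–Raphson from V/F = 0.41:
  V/F = 0.410: g = -0.1564, g' = -0.561 → V/F = 0.131
  V/F = 0.131: g = -0.0042, g' = -0.572 → V/F = 0.124
Converged at V/F = 0.124.

V/F = 0.124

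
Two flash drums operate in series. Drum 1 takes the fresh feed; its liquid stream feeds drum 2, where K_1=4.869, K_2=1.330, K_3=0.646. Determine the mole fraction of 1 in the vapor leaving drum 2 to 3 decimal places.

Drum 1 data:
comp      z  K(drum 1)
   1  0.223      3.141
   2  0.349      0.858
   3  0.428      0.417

Drum 1:
Rachford–Rice: g(ψ₁) = Σ zᵢ(Kᵢ−1)/(1+ψ₁(Kᵢ−1)) = 0.
Check two-phase: ΣzᵢKᵢ = 1.178 > 1 and Σzᵢ/Kᵢ = 1.504 > 1, so g(0) = 0.178 > 0 and g(1) = -0.504 < 0.
Iterate (Newton) starting at ψ₁ = 0.32:
  ψ₁ = 0.320: g = -0.0753, g' = -0.588 → ψ₁ = 0.192
  ψ₁ = 0.192: g = 0.0066, g' = -0.706 → ψ₁ = 0.201
Converged at ψ₁ = 0.201.
Drum-1 compositions:
  1: x = 0.156, y = 0.490
  2: x = 0.359, y = 0.308
  3: x = 0.485, y = 0.202
Drum-2 feed = drum-1 liquid: z₂ = (0.1559, 0.3593, 0.4849).
Drum 2:
Material balance + equilibrium reduce to Σ zᵢ(Kᵢ−1)/(1+ψ₂(Kᵢ−1)) = 0.
g(0) = ΣzᵢKᵢ − 1 = 0.550 and g(1) = 1 − Σzᵢ/Kᵢ = -0.053, so a root lies in (0, 1).
Newton–Raphson from ψ₂ = 0.5:
  ψ₂ = 0.500: g = 0.0987, g' = -0.389 → ψ₂ = 0.753
  ψ₂ = 0.753: g = 0.0149, g' = -0.290 → ψ₂ = 0.805
  ψ₂ = 0.805: g = 0.0002, g' = -0.281 → ψ₂ = 0.806
Converged at ψ₂ = 0.806.
  1: x = 0.038, y = 0.184
  2: x = 0.284, y = 0.377
  3: x = 0.678, y = 0.438

y_1 (drum 2) = 0.184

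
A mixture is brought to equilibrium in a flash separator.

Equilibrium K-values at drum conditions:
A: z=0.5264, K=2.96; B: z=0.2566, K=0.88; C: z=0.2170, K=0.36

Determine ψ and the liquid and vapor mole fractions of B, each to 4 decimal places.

Newton iteration, ψ⁰ = 0.5:
  ψ = 0.5000: g = 0.28409, g' = -0.7122 → ψ = 0.8989
  ψ = 0.8989: g = 0.01207, g' = -0.7625 → ψ = 0.9147
  ψ = 0.9147: g = -0.00014, g' = -0.7810 → ψ = 0.9145
Converged at ψ = 0.9145.
Compositions from xᵢ = zᵢ/(1+ψ(Kᵢ−1)), yᵢ = Kᵢxᵢ:
  A: x = 0.1885, y = 0.5580
  B: x = 0.2882, y = 0.2536
  C: x = 0.5233, y = 0.1884

ψ = 0.9145, x_B = 0.2882, y_B = 0.2536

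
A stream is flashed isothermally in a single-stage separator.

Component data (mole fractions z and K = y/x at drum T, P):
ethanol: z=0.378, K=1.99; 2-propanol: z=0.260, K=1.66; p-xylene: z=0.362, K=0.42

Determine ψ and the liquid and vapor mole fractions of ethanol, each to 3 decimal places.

ψ = 0.671, x_ethanol = 0.227, y_ethanol = 0.452

Rachford–Rice: g(ψ) = Σ zᵢ(Kᵢ−1)/(1+ψ(Kᵢ−1)) = 0.
g(0) = ΣzᵢKᵢ − 1 = 0.336 and g(1) = 1 − Σzᵢ/Kᵢ = -0.208, so a root lies in (0, 1).
Iterate (Newton) starting at ψ = 0.5:
  ψ = 0.500: g = 0.0836, g' = -0.471 → ψ = 0.677
  ψ = 0.677: g = -0.0033, g' = -0.517 → ψ = 0.671
Converged at ψ = 0.671.
Compositions from xᵢ = zᵢ/(1+ψ(Kᵢ−1)), yᵢ = Kᵢxᵢ:
  ethanol: x = 0.227, y = 0.452
  2-propanol: x = 0.180, y = 0.299
  p-xylene: x = 0.593, y = 0.249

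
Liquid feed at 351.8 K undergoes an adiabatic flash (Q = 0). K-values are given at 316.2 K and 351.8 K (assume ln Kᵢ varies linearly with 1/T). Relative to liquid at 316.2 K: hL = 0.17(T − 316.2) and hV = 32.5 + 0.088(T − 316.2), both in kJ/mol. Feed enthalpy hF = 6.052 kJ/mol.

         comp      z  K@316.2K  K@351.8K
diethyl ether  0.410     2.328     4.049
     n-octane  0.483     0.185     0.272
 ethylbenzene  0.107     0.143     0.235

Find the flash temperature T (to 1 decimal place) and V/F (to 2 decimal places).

T = 323.7 K, V/F = 0.15

Adiabatic flash: solve Rachford–Rice at each trial T, then check hF = ψ·hV(T) + (1−ψ)·hL(T).
  T = 316.2 K: K = (2.328, 0.185, 0.143), RR gives ψ = 0.054, H_out = 1.759 kJ/mol
  T = 351.8 K: K = (4.049, 0.272, 0.235), RR gives ψ = 0.364, H_out = 16.833 kJ/mol
  T = 334.0 K: K = (3.116, 0.227, 0.186), RR gives ψ = 0.246, H_out = 10.669 kJ/mol
  T = 325.1 K: K = (2.704, 0.205, 0.164), RR gives ψ = 0.165, H_out = 6.749 kJ/mol
  T = 320.6 K: K = (2.509, 0.195, 0.153), RR gives ψ = 0.114, H_out = 4.400 kJ/mol
  T = 322.9 K: K = (2.608, 0.200, 0.158), RR gives ψ = 0.141, H_out = 5.638 kJ/mol
Linear interpolation between T = 322.9 (H_out = 5.638) and T = 325.1 (H_out = 6.749) on hF = 6.052 gives T ≈ 323.7 K, at which ψ = 0.15.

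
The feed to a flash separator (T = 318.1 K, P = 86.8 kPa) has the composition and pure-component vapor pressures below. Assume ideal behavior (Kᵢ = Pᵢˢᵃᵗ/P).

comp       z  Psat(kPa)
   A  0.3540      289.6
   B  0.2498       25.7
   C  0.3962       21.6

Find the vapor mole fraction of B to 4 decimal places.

Raoult's law: Kᵢ = Pᵢˢᵃᵗ/P = Pᵢˢᵃᵗ/86.8.
  K_A = 289.6/86.8 = 3.336406, K_B = 25.7/86.8 = 0.296083, K_C = 21.6/86.8 = 0.248848
Newton–Raphson from V/F = 0.5:
  V/F = 0.5000: g = -0.36649, g' = -1.2791 → V/F = 0.2135
  V/F = 0.2135: g = -0.00955, g' = -1.3488 → V/F = 0.2064
Converged at V/F = 0.2064.
Compositions from xᵢ = zᵢ/(1+V/F(Kᵢ−1)), yᵢ = Kᵢxᵢ:
  A: x = 0.2388, y = 0.7968
  B: x = 0.2923, y = 0.0865
  C: x = 0.4689, y = 0.1167

y_B = 0.0865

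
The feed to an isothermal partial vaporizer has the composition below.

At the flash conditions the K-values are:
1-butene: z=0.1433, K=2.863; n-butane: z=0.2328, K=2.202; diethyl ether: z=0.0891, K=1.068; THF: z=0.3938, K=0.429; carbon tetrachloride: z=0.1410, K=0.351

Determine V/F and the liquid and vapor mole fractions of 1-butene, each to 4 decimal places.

V/F = 0.2968, x_1-butene = 0.0923, y_1-butene = 0.2642

Newton iteration, V/F⁰ = 0.56:
  V/F = 0.5600: g = -0.17057, g' = -0.6637 → V/F = 0.3030
  V/F = 0.3030: g = -0.00411, g' = -0.6641 → V/F = 0.2968
Converged at V/F = 0.2968.
Compositions from xᵢ = zᵢ/(1+V/F(Kᵢ−1)), yᵢ = Kᵢxᵢ:
  1-butene: x = 0.0923, y = 0.2642
  n-butane: x = 0.1716, y = 0.3778
  diethyl ether: x = 0.0873, y = 0.0933
  THF: x = 0.4742, y = 0.2034
  carbon tetrachloride: x = 0.1746, y = 0.0613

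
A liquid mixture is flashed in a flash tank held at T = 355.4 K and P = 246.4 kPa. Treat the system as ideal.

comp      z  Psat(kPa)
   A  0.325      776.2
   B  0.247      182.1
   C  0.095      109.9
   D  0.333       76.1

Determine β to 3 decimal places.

Raoult's law: Kᵢ = Pᵢˢᵃᵗ/P = Pᵢˢᵃᵗ/246.4.
  K_A = 776.2/246.4 = 3.15016, K_B = 182.1/246.4 = 0.73904, K_C = 109.9/246.4 = 0.44602, K_D = 76.1/246.4 = 0.30885
Newton–Raphson from β = 0.65:
  β = 0.650: g = -0.2863, g' = -0.881 → β = 0.325
  β = 0.325: g = -0.0202, g' = -0.849 → β = 0.301
  β = 0.301: g = 0.0002, g' = -0.869 → β = 0.302
Converged at β = 0.302.

β = 0.302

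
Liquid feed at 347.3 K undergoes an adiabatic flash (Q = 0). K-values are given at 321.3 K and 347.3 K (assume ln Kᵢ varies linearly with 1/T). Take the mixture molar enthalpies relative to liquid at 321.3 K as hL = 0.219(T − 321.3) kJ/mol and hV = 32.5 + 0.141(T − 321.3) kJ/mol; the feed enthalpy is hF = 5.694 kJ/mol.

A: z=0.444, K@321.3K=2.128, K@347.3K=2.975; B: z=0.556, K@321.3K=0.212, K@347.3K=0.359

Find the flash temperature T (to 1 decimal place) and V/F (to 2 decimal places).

Adiabatic flash: solve Rachford–Rice at each trial T, then check hF = ψ·hV(T) + (1−ψ)·hL(T).
  T = 321.3 K: K = (2.128, 0.212), RR gives ψ = 0.071, H_out = 2.293 kJ/mol
  T = 347.3 K: K = (2.975, 0.359), RR gives ψ = 0.411, H_out = 18.223 kJ/mol
  T = 334.3 K: K = (2.533, 0.279), RR gives ψ = 0.253, H_out = 10.806 kJ/mol
  T = 327.8 K: K = (2.325, 0.244), RR gives ψ = 0.168, H_out = 6.787 kJ/mol
  T = 324.6 K: K = (2.227, 0.228), RR gives ψ = 0.122, H_out = 4.650 kJ/mol
  T = 326.2 K: K = (2.276, 0.236), RR gives ψ = 0.145, H_out = 5.734 kJ/mol
Linear interpolation between T = 324.6 (H_out = 4.650) and T = 326.2 (H_out = 5.734) on hF = 5.694 gives T ≈ 326.1 K, at which ψ = 0.14.

T = 326.1 K, V/F = 0.14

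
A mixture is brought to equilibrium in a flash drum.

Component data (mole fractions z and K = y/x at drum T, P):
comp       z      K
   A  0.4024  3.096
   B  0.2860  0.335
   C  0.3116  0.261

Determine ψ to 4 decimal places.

Material balance + equilibrium reduce to Σ zᵢ(Kᵢ−1)/(1+ψ(Kᵢ−1)) = 0.
Check two-phase: ΣzᵢKᵢ = 1.4230 > 1 and Σzᵢ/Kᵢ = 2.1776 > 1, so g(0) = 0.4230 > 0 and g(1) = -1.1776 < 0.
Newton iteration, ψ⁰ = 0.5:
  ψ = 0.5000: g = -0.23832, g' = -1.1334 → ψ = 0.2897
  ψ = 0.2897: g = -0.00383, g' = -1.1539 → ψ = 0.2864
Converged at ψ = 0.2864.

ψ = 0.2864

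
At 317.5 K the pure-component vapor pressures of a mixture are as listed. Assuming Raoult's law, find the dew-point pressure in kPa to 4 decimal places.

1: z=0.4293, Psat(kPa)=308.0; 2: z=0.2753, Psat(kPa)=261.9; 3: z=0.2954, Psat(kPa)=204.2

Pdew = 256.9626 kPa

At the dew point ψ → 1, so Σzᵢ/Kᵢ = 1 with Kᵢ = Pᵢˢᵃᵗ/P ⇒ 1/P = Σzᵢ/Pᵢˢᵃᵗ.
1/P = 0.4293/308.0 + 0.2753/261.9 + 0.2954/204.2 = 0.0038916 ⇒ P = 256.9626 kPa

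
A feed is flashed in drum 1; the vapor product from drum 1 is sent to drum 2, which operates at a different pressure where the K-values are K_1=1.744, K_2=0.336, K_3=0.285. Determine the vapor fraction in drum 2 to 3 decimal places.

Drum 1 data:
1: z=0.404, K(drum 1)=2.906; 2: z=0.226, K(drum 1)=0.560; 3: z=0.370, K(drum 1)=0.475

V/F (drum 2) = 0.321

Drum 1:
Rachford–Rice: g(ψ₁) = Σ zᵢ(Kᵢ−1)/(1+ψ₁(Kᵢ−1)) = 0.
Feasibility: ΣzᵢKᵢ = 1.476, Σzᵢ/Kᵢ = 1.322 — both > 1, two phases present.
Newton–Raphson from ψ₁ = 0.38:
  ψ₁ = 0.380: g = 0.0845, g' = -0.716 → ψ₁ = 0.498
  ψ₁ = 0.498: g = 0.0047, g' = -0.645 → ψ₁ = 0.505
Converged at ψ₁ = 0.505.
Drum-1 compositions:
  1: x = 0.206, y = 0.598
  2: x = 0.291, y = 0.163
  3: x = 0.504, y = 0.239
Drum-2 feed = drum-1 vapor: z₂ = (0.5981, 0.1627, 0.2392).
Drum 2:
Let ψ₂ = V/F and solve Σ zᵢ(Kᵢ−1)/(1+ψ₂(Kᵢ−1)) = 0.
Feasibility: ΣzᵢKᵢ = 1.166, Σzᵢ/Kᵢ = 1.667 — both > 1, two phases present.
Newton–Raphson from ψ₂ = 0.5:
  ψ₂ = 0.500: g = -0.1037, g' = -0.633 → ψ₂ = 0.336
  ψ₂ = 0.336: g = -0.0084, g' = -0.543 → ψ₂ = 0.321
Converged at ψ₂ = 0.321.
  1: x = 0.483, y = 0.842
  2: x = 0.207, y = 0.069
  3: x = 0.310, y = 0.088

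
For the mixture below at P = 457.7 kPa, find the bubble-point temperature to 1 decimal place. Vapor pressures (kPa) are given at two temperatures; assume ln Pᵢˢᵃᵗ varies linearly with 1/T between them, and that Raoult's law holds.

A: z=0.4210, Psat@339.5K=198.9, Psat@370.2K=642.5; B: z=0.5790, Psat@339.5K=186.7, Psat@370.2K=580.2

T = 362.2 K

Bubble-point temperature: ΣzᵢPᵢˢᵃᵗ(T) = P. Interpolate ln Pᵢˢᵃᵗ = aᵢ + bᵢ/T.
  T = 339.5 K: ΣzᵢPᵢˢᵃᵗ = 191.84 kPa
  T = 370.2 K: ΣzᵢPᵢˢᵃᵗ = 606.43 kPa
  T = 354.9 K: ΣzᵢPᵢˢᵃᵗ = 350.31 kPa
  T = 362.5 K: ΣzᵢPᵢˢᵃᵗ = 462.75 kPa
  T = 358.7 K: ΣzᵢPᵢˢᵃᵗ = 403.22 kPa
  T = 360.6 K: ΣzᵢPᵢˢᵃᵗ = 432.12 kPa
Interpolating between 360.6 K and 362.5 K gives T ≈ 362.2 K.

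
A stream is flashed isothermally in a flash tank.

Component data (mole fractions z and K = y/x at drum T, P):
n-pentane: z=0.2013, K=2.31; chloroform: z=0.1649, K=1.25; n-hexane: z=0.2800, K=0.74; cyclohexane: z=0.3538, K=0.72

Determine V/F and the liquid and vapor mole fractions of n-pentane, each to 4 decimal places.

Material balance + equilibrium reduce to Σ zᵢ(Kᵢ−1)/(1+V/F(Kᵢ−1)) = 0.
Feasibility: ΣzᵢKᵢ = 1.1331, Σzᵢ/Kᵢ = 1.0888 — both > 1, two phases present.
Iterate (Newton) starting at V/F = 0.62:
  V/F = 0.6200: g = -0.02546, g' = -0.1804 → V/F = 0.4789
  V/F = 0.4789: g = 0.00130, g' = -0.2003 → V/F = 0.4854
Converged at V/F = 0.4854.
Compositions from xᵢ = zᵢ/(1+V/F(Kᵢ−1)), yᵢ = Kᵢxᵢ:
  n-pentane: x = 0.1231, y = 0.2842
  chloroform: x = 0.1471, y = 0.1838
  n-hexane: x = 0.3204, y = 0.2371
  cyclohexane: x = 0.4095, y = 0.2948

V/F = 0.4854, x_n-pentane = 0.1231, y_n-pentane = 0.2842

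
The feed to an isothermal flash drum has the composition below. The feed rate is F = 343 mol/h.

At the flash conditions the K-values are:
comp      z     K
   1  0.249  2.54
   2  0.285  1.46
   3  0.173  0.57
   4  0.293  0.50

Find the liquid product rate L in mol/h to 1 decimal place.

Material balance + equilibrium reduce to Σ zᵢ(Kᵢ−1)/(1+ψ(Kᵢ−1)) = 0.
g(0) = ΣzᵢKᵢ − 1 = 0.294 and g(1) = 1 − Σzᵢ/Kᵢ = -0.183, so a root lies in (0, 1).
Newton–Raphson from ψ = 0.5:
  ψ = 0.500: g = 0.0331, g' = -0.410 → ψ = 0.581
Converged at ψ = 0.581.
Then V = ψ·F = 0.5815·343 = 199.4 mol/h and L = F − V = 143.6 mol/h.

L = 143.6 mol/h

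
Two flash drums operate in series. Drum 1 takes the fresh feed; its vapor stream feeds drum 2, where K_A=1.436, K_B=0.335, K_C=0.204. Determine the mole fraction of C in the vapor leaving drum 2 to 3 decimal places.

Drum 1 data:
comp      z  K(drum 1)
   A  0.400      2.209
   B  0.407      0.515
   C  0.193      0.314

Drum 1:
Let ψ₁ = V/F and solve Σ zᵢ(Kᵢ−1)/(1+ψ₁(Kᵢ−1)) = 0.
Check two-phase: ΣzᵢKᵢ = 1.154 > 1 and Σzᵢ/Kᵢ = 1.586 > 1, so g(0) = 0.154 > 0 and g(1) = -0.586 < 0.
Newton–Raphson from ψ₁ = 0.68:
  ψ₁ = 0.680: g = -0.2773, g' = -0.708 → ψ₁ = 0.289
  ψ₁ = 0.289: g = -0.0361, g' = -0.592 → ψ₁ = 0.228
Converged at ψ₁ = 0.228.
Drum-1 compositions:
  A: x = 0.313, y = 0.692
  B: x = 0.458, y = 0.236
  C: x = 0.229, y = 0.072
Drum-2 feed = drum-1 vapor: z₂ = (0.6924, 0.2357, 0.0719).
Drum 2:
Newton iteration, ψ₂⁰ = 0.5:
  ψ₂ = 0.500: g = -0.0820, g' = -0.448 → ψ₂ = 0.317
  ψ₂ = 0.317: g = -0.0099, g' = -0.350 → ψ₂ = 0.289
  ψ₂ = 0.289: g = -0.0001, g' = -0.340 → ψ₂ = 0.288
Converged at ψ₂ = 0.288.
  A: x = 0.615, y = 0.883
  B: x = 0.292, y = 0.098
  C: x = 0.093, y = 0.019

y_C (drum 2) = 0.019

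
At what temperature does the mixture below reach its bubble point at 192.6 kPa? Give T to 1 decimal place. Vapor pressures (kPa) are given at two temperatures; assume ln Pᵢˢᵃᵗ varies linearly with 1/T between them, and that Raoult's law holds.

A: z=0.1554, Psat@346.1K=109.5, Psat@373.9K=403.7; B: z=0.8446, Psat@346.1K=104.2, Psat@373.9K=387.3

Bubble-point temperature: ΣzᵢPᵢˢᵃᵗ(T) = P. Interpolate ln Pᵢˢᵃᵗ = aᵢ + bᵢ/T.
  T = 346.1 K: ΣzᵢPᵢˢᵃᵗ = 105.02 kPa
  T = 373.9 K: ΣzᵢPᵢˢᵃᵗ = 389.85 kPa
  T = 360.0 K: ΣzᵢPᵢˢᵃᵗ = 207.53 kPa
  T = 353.1 K: ΣzᵢPᵢˢᵃᵗ = 148.99 kPa
  T = 356.6 K: ΣzᵢPᵢˢᵃᵗ = 176.55 kPa
  T = 358.3 K: ΣzᵢPᵢˢᵃᵗ = 191.49 kPa
Interpolating between 358.3 K and 360.0 K gives T ≈ 358.4 K.

T = 358.4 K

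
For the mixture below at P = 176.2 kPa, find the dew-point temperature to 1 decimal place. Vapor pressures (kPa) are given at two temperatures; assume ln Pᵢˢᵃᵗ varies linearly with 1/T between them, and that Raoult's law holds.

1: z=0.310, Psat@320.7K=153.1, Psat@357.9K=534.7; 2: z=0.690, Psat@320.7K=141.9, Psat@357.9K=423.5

Dew-point temperature: Σzᵢ·P/Pᵢˢᵃᵗ(T) = 1. Interpolate ln Pᵢˢᵃᵗ = aᵢ + bᵢ/T.
  T = 320.7 K: ΣzᵢP/Pᵢˢᵃᵗ = 1.2136
  T = 357.9 K: ΣzᵢP/Pᵢˢᵃᵗ = 0.3892
  T = 339.3 K: ΣzᵢP/Pᵢˢᵃᵗ = 0.6658
  T = 330.0 K: ΣzᵢP/Pᵢˢᵃᵗ = 0.8911
  T = 325.4 K: ΣzᵢP/Pᵢˢᵃᵗ = 1.0359
  T = 327.7 K: ΣzᵢP/Pᵢˢᵃᵗ = 0.9603
Interpolating between 325.4 K and 327.7 K gives T ≈ 326.5 K.

T = 326.5 K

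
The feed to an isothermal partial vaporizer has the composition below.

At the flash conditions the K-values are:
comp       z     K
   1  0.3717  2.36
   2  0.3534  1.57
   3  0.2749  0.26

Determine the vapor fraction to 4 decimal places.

ψ = 0.6780

Let ψ = V/F and solve Σ zᵢ(Kᵢ−1)/(1+ψ(Kᵢ−1)) = 0.
g(0) = ΣzᵢKᵢ − 1 = 0.5035 and g(1) = 1 − Σzᵢ/Kᵢ = -0.4399, so a root lies in (0, 1).
Newton–Raphson from ψ = 0.5:
  ψ = 0.5000: g = 0.13476, g' = -0.6924 → ψ = 0.6946
  ψ = 0.6946: g = -0.01435, g' = -0.8781 → ψ = 0.6783
  ψ = 0.6783: g = -0.00021, g' = -0.8526 → ψ = 0.6780
Converged at ψ = 0.6780.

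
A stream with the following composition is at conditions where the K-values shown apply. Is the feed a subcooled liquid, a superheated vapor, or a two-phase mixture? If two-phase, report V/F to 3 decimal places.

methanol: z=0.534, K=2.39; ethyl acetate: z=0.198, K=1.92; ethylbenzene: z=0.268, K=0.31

two-phase, V/F = 0.845

ΣzᵢKᵢ = 1.740; Σzᵢ/Kᵢ = 1.191.
Both exceed 1, so a two-phase solution exists.
Rachford–Rice: g(ψ) = Σ zᵢ(Kᵢ−1)/(1+ψ(Kᵢ−1)) = 0.
Iterate (Newton) starting at ψ = 0.5:
  ψ = 0.500: g = 0.2804, g' = -0.735 → ψ = 0.881
  ψ = 0.881: g = -0.0377, g' = -1.090 → ψ = 0.847
  ψ = 0.847: g = -0.0015, g' = -1.009 → ψ = 0.845
Converged at ψ = 0.845.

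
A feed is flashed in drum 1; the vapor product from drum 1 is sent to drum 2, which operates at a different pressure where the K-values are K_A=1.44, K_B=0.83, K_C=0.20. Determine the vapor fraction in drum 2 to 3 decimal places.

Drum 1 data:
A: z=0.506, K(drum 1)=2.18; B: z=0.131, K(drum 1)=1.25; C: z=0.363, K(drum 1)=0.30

V/F (drum 2) = 0.479

Drum 1:
Let ψ₁ = V/F and solve Σ zᵢ(Kᵢ−1)/(1+ψ₁(Kᵢ−1)) = 0.
Feasibility: ΣzᵢKᵢ = 1.376, Σzᵢ/Kᵢ = 1.547 — both > 1, two phases present.
Iterate (Newton) starting at ψ₁ = 0.5:
  ψ₁ = 0.500: g = 0.0137, g' = -0.706 → ψ₁ = 0.519
Converged at ψ₁ = 0.519.
Drum-1 compositions:
  A: x = 0.314, y = 0.684
  B: x = 0.116, y = 0.145
  C: x = 0.570, y = 0.171
Drum-2 feed = drum-1 vapor: z₂ = (0.6840, 0.1449, 0.1711).
Drum 2:
Material balance + equilibrium reduce to Σ zᵢ(Kᵢ−1)/(1+ψ₂(Kᵢ−1)) = 0.
Check two-phase: ΣzᵢKᵢ = 1.139 > 1 and Σzᵢ/Kᵢ = 1.505 > 1, so g(0) = 0.139 > 0 and g(1) = -0.505 < 0.
Iterate (Newton) starting at ψ₂ = 0.35:
  ψ₂ = 0.350: g = 0.0445, g' = -0.315 → ψ₂ = 0.491
  ψ₂ = 0.491: g = -0.0048, g' = -0.392 → ψ₂ = 0.479
Converged at ψ₂ = 0.479.
  A: x = 0.565, y = 0.814
  B: x = 0.158, y = 0.131
  C: x = 0.277, y = 0.055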